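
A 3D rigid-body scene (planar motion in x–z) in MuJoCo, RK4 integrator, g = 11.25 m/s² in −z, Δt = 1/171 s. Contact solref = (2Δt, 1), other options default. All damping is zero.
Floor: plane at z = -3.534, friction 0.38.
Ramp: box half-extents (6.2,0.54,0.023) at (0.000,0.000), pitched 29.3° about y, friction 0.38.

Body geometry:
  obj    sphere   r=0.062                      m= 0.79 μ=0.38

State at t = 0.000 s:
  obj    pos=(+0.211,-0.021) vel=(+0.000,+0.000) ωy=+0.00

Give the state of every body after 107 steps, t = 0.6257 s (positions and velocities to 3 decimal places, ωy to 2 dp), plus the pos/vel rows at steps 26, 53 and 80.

State at t = 0.6257 s:
  obj    pos=(+0.883,-0.398) vel=(+2.146,-1.204) ωy=+39.68

Key-timestep trajectory:
   step    t(s)  obj.x    obj.z    obj.vx   obj.vz 
     26  0.1520   +0.251  -0.043  +0.522  -0.293
     53  0.3099   +0.376  -0.113  +1.063  -0.597
     80  0.4678   +0.586  -0.232  +1.605  -0.900


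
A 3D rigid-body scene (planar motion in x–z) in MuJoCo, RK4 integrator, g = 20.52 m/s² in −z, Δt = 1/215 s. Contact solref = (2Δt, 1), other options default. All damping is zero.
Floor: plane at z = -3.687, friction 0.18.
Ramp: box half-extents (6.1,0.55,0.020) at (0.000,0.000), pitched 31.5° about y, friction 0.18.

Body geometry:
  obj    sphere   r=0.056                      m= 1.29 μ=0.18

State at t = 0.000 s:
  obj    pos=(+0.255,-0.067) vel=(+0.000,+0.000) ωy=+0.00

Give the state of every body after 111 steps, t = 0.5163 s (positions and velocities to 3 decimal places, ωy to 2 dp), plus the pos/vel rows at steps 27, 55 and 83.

State at t = 0.5163 s:
  obj    pos=(+1.126,-0.601) vel=(+3.372,-2.066) ωy=+70.56

Key-timestep trajectory:
   step    t(s)  obj.x    obj.z    obj.vx   obj.vz 
     27  0.1256   +0.307  -0.099  +0.821  -0.503
     55  0.2558   +0.469  -0.198  +1.671  -1.024
     83  0.3860   +0.742  -0.365  +2.521  -1.545


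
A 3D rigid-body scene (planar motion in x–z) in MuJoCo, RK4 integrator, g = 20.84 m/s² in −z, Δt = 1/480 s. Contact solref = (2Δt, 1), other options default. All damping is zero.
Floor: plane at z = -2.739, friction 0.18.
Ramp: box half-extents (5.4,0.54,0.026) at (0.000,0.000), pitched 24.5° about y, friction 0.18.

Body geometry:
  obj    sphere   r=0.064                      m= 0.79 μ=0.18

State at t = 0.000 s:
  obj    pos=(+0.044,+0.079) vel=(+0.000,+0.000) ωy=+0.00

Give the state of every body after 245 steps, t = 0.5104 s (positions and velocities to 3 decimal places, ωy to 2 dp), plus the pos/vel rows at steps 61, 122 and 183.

State at t = 0.5104 s:
  obj    pos=(+0.776,-0.255) vel=(+2.867,-1.307) ωy=+49.22

Key-timestep trajectory:
   step    t(s)  obj.x    obj.z    obj.vx   obj.vz 
     61  0.1271   +0.089  +0.058  +0.714  -0.325
    122  0.2542   +0.225  -0.004  +1.428  -0.651
    183  0.3812   +0.452  -0.107  +2.142  -0.976


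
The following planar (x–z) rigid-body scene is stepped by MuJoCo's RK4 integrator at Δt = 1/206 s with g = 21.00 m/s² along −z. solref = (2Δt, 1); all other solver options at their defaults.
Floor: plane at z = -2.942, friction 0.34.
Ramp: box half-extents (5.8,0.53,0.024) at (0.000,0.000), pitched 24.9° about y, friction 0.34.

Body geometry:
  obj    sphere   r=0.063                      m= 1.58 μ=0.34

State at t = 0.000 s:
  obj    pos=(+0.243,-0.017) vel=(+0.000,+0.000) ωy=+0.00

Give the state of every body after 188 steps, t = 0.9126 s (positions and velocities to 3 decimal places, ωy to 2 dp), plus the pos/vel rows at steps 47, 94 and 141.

State at t = 0.9126 s:
  obj    pos=(+2.629,-1.124) vel=(+5.228,-2.427) ωy=+91.47

Key-timestep trajectory:
   step    t(s)  obj.x    obj.z    obj.vx   obj.vz 
     47  0.2282   +0.392  -0.086  +1.307  -0.607
     94  0.4563   +0.840  -0.294  +2.614  -1.213
    141  0.6845   +1.585  -0.640  +3.921  -1.820


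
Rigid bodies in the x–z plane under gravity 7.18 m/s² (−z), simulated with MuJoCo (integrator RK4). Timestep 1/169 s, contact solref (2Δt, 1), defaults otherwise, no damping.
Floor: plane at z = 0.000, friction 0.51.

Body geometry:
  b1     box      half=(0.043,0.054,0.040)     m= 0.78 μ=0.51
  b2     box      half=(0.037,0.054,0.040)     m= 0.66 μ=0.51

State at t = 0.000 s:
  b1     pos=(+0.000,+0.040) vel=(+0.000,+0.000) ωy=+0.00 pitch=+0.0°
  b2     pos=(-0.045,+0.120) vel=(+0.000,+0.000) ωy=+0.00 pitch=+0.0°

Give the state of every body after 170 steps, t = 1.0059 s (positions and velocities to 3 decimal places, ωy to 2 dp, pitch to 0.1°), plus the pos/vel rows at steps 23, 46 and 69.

State at t = 1.0059 s:
  b1     pos=(+0.000,+0.040) vel=(+0.000,+0.000) ωy=+0.00 pitch=+0.0°
  b2     pos=(-0.095,+0.037) vel=(+0.000,+0.000) ωy=+0.00 pitch=-90.0°

Key-timestep trajectory:
   step    t(s)  b1.x    b1.z    b1.vx   b1.vz   b2.x    b2.z    b2.vx   b2.vz 
     23  0.1361   +0.000  +0.040  +0.000  +0.000   -0.047  +0.120  -0.041  -0.004
     46  0.2722   +0.000  +0.040  +0.000  +0.000   -0.060  +0.116  -0.166  -0.073
     69  0.4083   +0.000  +0.040  +0.000  +0.000   -0.091  +0.069  -0.244  -0.772


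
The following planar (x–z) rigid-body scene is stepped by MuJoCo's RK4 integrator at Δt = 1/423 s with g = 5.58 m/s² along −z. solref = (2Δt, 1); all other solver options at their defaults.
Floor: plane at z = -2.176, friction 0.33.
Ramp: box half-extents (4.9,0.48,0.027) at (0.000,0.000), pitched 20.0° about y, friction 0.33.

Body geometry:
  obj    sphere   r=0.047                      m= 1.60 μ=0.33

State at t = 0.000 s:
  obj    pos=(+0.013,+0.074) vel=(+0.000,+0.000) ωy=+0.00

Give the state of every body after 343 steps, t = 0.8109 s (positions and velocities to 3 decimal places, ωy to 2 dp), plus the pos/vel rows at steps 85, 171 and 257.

State at t = 0.8109 s:
  obj    pos=(+0.434,-0.079) vel=(+1.039,-0.378) ωy=+23.52

Key-timestep trajectory:
   step    t(s)  obj.x    obj.z    obj.vx   obj.vz 
     85  0.2009   +0.039  +0.065  +0.257  -0.094
    171  0.4043   +0.118  +0.036  +0.518  -0.188
    257  0.6076   +0.249  -0.012  +0.778  -0.283


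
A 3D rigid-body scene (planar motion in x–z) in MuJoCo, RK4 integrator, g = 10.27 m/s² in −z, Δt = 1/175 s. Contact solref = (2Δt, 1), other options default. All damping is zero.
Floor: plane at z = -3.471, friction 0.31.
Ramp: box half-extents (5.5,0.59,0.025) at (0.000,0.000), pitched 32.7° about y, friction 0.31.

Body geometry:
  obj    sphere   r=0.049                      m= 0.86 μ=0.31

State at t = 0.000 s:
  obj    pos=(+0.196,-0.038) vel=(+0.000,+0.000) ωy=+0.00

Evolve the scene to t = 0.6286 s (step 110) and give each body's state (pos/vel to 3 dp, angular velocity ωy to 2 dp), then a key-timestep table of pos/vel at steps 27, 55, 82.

State at t = 0.6286 s:
  obj    pos=(+0.855,-0.461) vel=(+2.096,-1.346) ωy=+50.82

Key-timestep trajectory:
   step    t(s)  obj.x    obj.z    obj.vx   obj.vz 
     27  0.1543   +0.236  -0.063  +0.515  -0.331
     55  0.3143   +0.361  -0.144  +1.048  -0.673
     82  0.4686   +0.562  -0.273  +1.563  -1.003


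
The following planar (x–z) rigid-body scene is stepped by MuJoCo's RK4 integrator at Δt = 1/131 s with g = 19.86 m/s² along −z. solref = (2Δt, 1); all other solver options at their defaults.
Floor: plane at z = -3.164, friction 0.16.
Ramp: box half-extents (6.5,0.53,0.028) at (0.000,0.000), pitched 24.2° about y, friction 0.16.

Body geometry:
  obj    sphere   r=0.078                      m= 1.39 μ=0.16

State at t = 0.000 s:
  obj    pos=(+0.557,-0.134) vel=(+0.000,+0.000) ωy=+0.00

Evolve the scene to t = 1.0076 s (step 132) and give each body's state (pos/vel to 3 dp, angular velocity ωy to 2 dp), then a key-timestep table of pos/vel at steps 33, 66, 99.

State at t = 1.0076 s:
  obj    pos=(+3.250,-1.345) vel=(+5.345,-2.402) ωy=+75.09

Key-timestep trajectory:
   step    t(s)  obj.x    obj.z    obj.vx   obj.vz 
     33  0.2519   +0.725  -0.210  +1.337  -0.601
     66  0.5038   +1.231  -0.437  +2.673  -1.201
     99  0.7557   +2.072  -0.815  +4.009  -1.802


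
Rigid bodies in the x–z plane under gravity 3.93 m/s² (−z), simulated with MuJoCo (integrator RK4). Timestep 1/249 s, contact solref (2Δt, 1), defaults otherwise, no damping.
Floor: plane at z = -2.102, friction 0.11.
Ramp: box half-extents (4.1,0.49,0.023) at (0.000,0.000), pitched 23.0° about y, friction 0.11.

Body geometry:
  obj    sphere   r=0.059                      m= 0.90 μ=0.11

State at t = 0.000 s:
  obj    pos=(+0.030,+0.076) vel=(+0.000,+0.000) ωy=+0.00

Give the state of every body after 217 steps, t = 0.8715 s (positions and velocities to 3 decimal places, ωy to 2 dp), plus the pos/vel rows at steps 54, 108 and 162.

State at t = 0.8715 s:
  obj    pos=(+0.429,-0.093) vel=(+0.915,-0.386) ωy=+14.65

Key-timestep trajectory:
   step    t(s)  obj.x    obj.z    obj.vx   obj.vz 
     54  0.2169   +0.055  +0.066  +0.229  -0.095
    108  0.4337   +0.129  +0.034  +0.454  -0.197
    162  0.6506   +0.253  -0.018  +0.681  -0.293


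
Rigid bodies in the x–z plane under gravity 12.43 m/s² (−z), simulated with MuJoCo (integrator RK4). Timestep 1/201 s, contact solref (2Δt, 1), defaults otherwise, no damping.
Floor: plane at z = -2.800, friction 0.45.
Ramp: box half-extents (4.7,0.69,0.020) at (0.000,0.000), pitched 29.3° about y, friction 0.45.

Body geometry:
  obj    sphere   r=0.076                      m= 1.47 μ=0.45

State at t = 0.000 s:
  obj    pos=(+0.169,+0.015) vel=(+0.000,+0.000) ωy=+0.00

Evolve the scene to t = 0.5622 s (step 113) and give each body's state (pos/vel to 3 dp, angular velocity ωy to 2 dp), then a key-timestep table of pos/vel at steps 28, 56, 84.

State at t = 0.5622 s:
  obj    pos=(+0.768,-0.321) vel=(+2.130,-1.195) ωy=+32.13

Key-timestep trajectory:
   step    t(s)  obj.x    obj.z    obj.vx   obj.vz 
     28  0.1393   +0.206  -0.005  +0.528  -0.296
     56  0.2786   +0.316  -0.067  +1.056  -0.593
     84  0.4179   +0.500  -0.171  +1.584  -0.889


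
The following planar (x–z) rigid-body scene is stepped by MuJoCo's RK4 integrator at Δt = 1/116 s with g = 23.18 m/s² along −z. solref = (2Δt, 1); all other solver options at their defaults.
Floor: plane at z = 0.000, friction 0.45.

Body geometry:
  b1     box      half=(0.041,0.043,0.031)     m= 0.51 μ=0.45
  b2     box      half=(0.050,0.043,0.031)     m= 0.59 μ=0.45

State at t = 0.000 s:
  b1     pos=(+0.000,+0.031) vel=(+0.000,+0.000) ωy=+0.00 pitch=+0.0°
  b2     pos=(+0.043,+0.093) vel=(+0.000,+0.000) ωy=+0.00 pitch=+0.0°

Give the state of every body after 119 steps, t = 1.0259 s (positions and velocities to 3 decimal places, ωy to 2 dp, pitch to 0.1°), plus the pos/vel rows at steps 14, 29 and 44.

State at t = 1.0259 s:
  b1     pos=(+0.000,+0.031) vel=(+0.000,+0.000) ωy=+0.00 pitch=+0.0°
  b2     pos=(+0.090,+0.050) vel=(+0.000,+0.000) ωy=+0.00 pitch=+90.0°

Key-timestep trajectory:
   step    t(s)  b1.x    b1.z    b1.vx   b1.vz   b2.x    b2.z    b2.vx   b2.vz 
     14  0.1207   +0.000  +0.031  -0.001  +0.001   +0.050  +0.092  +0.159  -0.043
     29  0.2500   +0.000  +0.031  +0.000  +0.000   +0.094  +0.048  +0.201  +0.183
     44  0.3793   +0.000  +0.031  +0.000  +0.000   +0.089  +0.049  +0.158  -0.051


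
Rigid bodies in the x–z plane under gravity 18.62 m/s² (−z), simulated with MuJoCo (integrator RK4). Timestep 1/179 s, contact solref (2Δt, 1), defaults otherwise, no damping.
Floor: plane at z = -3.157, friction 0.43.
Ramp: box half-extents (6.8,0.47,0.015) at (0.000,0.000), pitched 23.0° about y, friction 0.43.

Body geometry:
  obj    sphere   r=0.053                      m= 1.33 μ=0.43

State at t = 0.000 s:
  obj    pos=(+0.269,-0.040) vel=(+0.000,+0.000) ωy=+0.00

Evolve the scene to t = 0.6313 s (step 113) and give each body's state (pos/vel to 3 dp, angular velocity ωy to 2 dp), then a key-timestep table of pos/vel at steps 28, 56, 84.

State at t = 0.6313 s:
  obj    pos=(+1.222,-0.445) vel=(+3.020,-1.282) ωy=+61.88

Key-timestep trajectory:
   step    t(s)  obj.x    obj.z    obj.vx   obj.vz 
     28  0.1564   +0.328  -0.065  +0.748  -0.318
     56  0.3128   +0.503  -0.140  +1.497  -0.635
     84  0.4693   +0.796  -0.264  +2.245  -0.953


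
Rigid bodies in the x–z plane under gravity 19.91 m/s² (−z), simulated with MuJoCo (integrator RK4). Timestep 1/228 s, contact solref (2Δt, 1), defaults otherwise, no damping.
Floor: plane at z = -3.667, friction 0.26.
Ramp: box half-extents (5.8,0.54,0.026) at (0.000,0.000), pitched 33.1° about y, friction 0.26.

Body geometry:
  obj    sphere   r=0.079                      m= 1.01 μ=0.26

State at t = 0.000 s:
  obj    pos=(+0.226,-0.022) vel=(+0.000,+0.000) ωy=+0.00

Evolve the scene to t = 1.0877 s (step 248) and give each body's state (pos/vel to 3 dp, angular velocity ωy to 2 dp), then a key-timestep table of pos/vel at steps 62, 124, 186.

State at t = 1.0877 s:
  obj    pos=(+4.075,-2.531) vel=(+7.077,-4.614) ωy=+106.91

Key-timestep trajectory:
   step    t(s)  obj.x    obj.z    obj.vx   obj.vz 
     62  0.2719   +0.467  -0.179  +1.770  -1.154
    124  0.5439   +1.188  -0.649  +3.539  -2.307
    186  0.8158   +2.391  -1.434  +5.308  -3.460


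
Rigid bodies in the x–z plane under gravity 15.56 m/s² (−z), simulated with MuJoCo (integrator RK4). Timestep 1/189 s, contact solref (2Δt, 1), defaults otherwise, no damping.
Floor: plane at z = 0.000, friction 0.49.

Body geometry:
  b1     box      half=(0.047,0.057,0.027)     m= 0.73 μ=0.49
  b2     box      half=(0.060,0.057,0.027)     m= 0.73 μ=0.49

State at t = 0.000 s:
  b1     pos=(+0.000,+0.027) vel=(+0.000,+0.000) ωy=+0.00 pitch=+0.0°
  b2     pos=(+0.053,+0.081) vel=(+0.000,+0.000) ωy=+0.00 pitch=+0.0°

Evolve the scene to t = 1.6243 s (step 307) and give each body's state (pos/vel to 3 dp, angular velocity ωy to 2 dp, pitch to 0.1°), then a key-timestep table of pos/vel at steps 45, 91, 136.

State at t = 1.6243 s:
  b1     pos=(+0.000,+0.027) vel=(+0.000,+0.000) ωy=+0.00 pitch=+0.0°
  b2     pos=(+0.114,+0.060) vel=(+0.000,+0.000) ωy=+0.00 pitch=+90.0°

Key-timestep trajectory:
   step    t(s)  b1.x    b1.z    b1.vx   b1.vz   b2.x    b2.z    b2.vx   b2.vz 
     45  0.2381   +0.000  +0.027  +0.000  +0.000   +0.091  +0.066  +0.250  -0.045
     91  0.4815   +0.000  +0.027  +0.000  +0.000   +0.129  +0.065  -0.088  -0.017
    136  0.7196   +0.000  +0.027  +0.000  +0.000   +0.117  +0.060  +0.117  +0.075


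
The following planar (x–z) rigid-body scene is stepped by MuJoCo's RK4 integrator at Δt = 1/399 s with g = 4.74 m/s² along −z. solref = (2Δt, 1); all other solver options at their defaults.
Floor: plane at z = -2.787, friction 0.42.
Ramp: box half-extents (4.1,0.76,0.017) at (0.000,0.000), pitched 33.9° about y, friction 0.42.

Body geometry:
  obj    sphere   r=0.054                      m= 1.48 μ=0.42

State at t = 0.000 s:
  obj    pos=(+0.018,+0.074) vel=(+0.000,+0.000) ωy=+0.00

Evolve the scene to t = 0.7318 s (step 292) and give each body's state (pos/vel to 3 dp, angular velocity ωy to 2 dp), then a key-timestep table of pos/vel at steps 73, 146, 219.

State at t = 0.7318 s:
  obj    pos=(+0.438,-0.209) vel=(+1.147,-0.771) ωy=+25.59

Key-timestep trajectory:
   step    t(s)  obj.x    obj.z    obj.vx   obj.vz 
     73  0.1830   +0.044  +0.056  +0.287  -0.193
    146  0.3659   +0.123  +0.003  +0.574  -0.385
    219  0.5489   +0.254  -0.085  +0.860  -0.578


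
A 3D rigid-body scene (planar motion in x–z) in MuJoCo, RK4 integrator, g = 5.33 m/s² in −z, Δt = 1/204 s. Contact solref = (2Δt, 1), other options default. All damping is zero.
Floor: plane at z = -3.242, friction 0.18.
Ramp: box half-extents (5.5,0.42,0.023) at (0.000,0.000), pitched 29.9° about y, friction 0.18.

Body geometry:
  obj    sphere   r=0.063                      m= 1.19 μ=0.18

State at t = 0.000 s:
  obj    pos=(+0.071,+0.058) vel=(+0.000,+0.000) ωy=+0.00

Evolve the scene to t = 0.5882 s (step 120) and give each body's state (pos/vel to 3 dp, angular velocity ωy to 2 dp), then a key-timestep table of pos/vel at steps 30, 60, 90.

State at t = 0.5882 s:
  obj    pos=(+0.356,-0.105) vel=(+0.968,-0.557) ωy=+17.71

Key-timestep trajectory:
   step    t(s)  obj.x    obj.z    obj.vx   obj.vz 
     30  0.1471   +0.089  +0.048  +0.242  -0.139
     60  0.2941   +0.142  +0.017  +0.484  -0.278
     90  0.4412   +0.231  -0.034  +0.726  -0.417


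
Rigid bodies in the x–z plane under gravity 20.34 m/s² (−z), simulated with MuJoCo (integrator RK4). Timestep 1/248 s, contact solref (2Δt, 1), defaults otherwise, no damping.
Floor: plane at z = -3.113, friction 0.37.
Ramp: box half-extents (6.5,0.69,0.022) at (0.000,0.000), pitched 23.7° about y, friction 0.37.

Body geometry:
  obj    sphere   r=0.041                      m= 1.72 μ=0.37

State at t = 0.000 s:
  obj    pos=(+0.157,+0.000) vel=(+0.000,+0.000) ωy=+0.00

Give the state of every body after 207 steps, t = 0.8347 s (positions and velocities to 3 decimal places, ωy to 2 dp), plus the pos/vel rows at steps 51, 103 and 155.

State at t = 0.8347 s:
  obj    pos=(+2.020,-0.818) vel=(+4.463,-1.959) ωy=+118.87

Key-timestep trajectory:
   step    t(s)  obj.x    obj.z    obj.vx   obj.vz 
     51  0.2056   +0.270  -0.050  +1.100  -0.483
    103  0.4153   +0.618  -0.203  +2.221  -0.975
    155  0.6250   +1.201  -0.459  +3.342  -1.467


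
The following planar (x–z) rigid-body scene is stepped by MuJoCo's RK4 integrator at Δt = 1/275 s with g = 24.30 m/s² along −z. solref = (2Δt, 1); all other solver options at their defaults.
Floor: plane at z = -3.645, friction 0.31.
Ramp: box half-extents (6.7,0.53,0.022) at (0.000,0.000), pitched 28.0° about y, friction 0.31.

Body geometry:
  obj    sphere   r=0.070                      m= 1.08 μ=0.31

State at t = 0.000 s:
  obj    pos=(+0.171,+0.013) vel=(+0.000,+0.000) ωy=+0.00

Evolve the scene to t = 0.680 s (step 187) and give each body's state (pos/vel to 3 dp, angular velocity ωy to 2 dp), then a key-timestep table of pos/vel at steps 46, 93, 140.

State at t = 0.680 s:
  obj    pos=(+1.835,-0.871) vel=(+4.893,-2.601) ωy=+79.15

Key-timestep trajectory:
   step    t(s)  obj.x    obj.z    obj.vx   obj.vz 
     46  0.1673   +0.272  -0.040  +1.204  -0.640
     93  0.3382   +0.583  -0.206  +2.433  -1.294
    140  0.5091   +1.104  -0.483  +3.663  -1.948


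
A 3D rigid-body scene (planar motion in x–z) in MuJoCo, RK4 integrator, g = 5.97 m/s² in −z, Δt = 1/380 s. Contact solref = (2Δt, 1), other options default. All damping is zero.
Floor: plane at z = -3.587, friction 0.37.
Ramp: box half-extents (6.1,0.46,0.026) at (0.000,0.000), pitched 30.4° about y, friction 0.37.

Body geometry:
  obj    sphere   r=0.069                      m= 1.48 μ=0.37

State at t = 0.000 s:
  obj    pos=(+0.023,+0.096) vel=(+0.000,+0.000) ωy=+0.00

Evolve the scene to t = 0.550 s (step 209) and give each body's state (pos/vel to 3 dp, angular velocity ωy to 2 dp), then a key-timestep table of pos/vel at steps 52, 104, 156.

State at t = 0.550 s:
  obj    pos=(+0.305,-0.069) vel=(+1.024,-0.601) ωy=+17.20

Key-timestep trajectory:
   step    t(s)  obj.x    obj.z    obj.vx   obj.vz 
     52  0.1368   +0.041  +0.086  +0.255  -0.149
    104  0.2737   +0.093  +0.056  +0.509  -0.299
    156  0.4105   +0.180  +0.004  +0.764  -0.448


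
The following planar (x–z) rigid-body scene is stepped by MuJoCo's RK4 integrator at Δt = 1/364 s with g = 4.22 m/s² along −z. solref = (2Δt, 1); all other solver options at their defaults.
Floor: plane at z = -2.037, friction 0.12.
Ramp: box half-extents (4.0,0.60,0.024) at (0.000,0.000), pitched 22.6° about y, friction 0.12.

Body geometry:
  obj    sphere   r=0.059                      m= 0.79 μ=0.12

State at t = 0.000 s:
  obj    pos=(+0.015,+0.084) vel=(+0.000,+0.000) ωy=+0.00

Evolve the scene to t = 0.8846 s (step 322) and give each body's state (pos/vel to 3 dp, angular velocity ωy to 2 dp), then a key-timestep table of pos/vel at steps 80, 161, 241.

State at t = 0.8846 s:
  obj    pos=(+0.434,-0.091) vel=(+0.946,-0.394) ωy=+17.36

Key-timestep trajectory:
   step    t(s)  obj.x    obj.z    obj.vx   obj.vz 
     80  0.2198   +0.041  +0.073  +0.236  -0.098
    161  0.4423   +0.120  +0.040  +0.473  -0.197
    241  0.6621   +0.250  -0.014  +0.708  -0.295


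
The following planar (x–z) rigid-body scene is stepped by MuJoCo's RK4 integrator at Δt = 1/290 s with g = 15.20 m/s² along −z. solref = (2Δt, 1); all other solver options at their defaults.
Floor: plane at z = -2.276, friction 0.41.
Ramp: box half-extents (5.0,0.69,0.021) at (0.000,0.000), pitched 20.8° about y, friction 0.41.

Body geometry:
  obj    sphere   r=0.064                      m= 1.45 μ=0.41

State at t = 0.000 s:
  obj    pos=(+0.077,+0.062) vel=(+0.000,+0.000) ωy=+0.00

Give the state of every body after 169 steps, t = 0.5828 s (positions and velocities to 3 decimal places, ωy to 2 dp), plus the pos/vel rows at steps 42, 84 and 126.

State at t = 0.5828 s:
  obj    pos=(+0.689,-0.171) vel=(+2.100,-0.798) ωy=+35.10

Key-timestep trajectory:
   step    t(s)  obj.x    obj.z    obj.vx   obj.vz 
     42  0.1448   +0.115  +0.047  +0.522  -0.198
     84  0.2897   +0.228  +0.004  +1.044  -0.397
    126  0.4345   +0.417  -0.068  +1.566  -0.595


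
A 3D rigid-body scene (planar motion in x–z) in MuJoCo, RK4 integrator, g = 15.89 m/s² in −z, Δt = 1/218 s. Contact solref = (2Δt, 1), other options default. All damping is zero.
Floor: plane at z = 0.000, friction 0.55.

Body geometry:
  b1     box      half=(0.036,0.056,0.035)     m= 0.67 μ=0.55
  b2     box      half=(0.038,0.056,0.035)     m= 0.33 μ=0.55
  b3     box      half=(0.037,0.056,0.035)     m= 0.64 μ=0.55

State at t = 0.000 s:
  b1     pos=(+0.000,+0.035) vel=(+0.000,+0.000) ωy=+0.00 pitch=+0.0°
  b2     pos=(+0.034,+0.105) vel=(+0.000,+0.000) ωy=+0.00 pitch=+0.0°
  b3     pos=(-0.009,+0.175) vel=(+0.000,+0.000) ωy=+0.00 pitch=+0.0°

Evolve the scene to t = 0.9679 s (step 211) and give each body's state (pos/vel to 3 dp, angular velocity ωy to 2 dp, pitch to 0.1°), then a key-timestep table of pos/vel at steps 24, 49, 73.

State at t = 0.9679 s:
  b1     pos=(+0.000,+0.035) vel=(+0.000,+0.000) ωy=+0.00 pitch=+0.0°
  b2     pos=(+0.034,+0.105) vel=(+0.000,+0.000) ωy=+0.00 pitch=+0.1°
  b3     pos=(-0.100,+0.035) vel=(+0.000,+0.000) ωy=+0.00 pitch=+180.0°

Key-timestep trajectory:
   step    t(s)  b1.x    b1.z    b1.vx   b1.vz   b2.x    b2.z    b2.vx   b2.vz   b3.x    b3.z    b3.vx   b3.vz 
     24  0.1101   +0.000  +0.035  +0.001  +0.000   +0.034  +0.105  +0.002  +0.000   -0.019  +0.172  -0.215  -0.095
     49  0.2248   +0.000  +0.035  +0.005  -0.002   +0.034  +0.105  +0.003  -0.001   -0.055  +0.102  -0.626  -0.595
     73  0.3349   +0.000  +0.035  +0.000  +0.000   +0.034  +0.105  +0.000  +0.000   -0.108  +0.041  +0.115  -0.012


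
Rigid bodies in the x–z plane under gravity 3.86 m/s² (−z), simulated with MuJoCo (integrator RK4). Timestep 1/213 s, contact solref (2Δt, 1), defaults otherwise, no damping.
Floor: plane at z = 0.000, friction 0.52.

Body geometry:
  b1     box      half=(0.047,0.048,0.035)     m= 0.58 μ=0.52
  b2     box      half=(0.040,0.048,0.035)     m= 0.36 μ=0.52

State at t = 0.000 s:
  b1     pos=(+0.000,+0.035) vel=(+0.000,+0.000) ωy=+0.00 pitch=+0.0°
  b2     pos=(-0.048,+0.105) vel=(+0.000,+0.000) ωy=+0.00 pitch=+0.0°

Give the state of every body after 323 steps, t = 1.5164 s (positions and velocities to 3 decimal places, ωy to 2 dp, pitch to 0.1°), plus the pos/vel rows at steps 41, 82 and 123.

State at t = 1.5164 s:
  b1     pos=(+0.000,+0.035) vel=(+0.000,+0.000) ωy=+0.00 pitch=+0.0°
  b2     pos=(-0.092,+0.040) vel=(+0.000,+0.000) ωy=+0.00 pitch=-90.0°

Key-timestep trajectory:
   step    t(s)  b1.x    b1.z    b1.vx   b1.vz   b2.x    b2.z    b2.vx   b2.vz 
     41  0.1925   +0.000  +0.035  +0.000  +0.000   -0.049  +0.105  -0.017  -0.001
     82  0.3850   +0.000  +0.035  +0.000  +0.000   -0.057  +0.103  -0.079  -0.024
    123  0.5775   +0.000  +0.035  +0.000  +0.000   -0.083  +0.076  -0.161  -0.399


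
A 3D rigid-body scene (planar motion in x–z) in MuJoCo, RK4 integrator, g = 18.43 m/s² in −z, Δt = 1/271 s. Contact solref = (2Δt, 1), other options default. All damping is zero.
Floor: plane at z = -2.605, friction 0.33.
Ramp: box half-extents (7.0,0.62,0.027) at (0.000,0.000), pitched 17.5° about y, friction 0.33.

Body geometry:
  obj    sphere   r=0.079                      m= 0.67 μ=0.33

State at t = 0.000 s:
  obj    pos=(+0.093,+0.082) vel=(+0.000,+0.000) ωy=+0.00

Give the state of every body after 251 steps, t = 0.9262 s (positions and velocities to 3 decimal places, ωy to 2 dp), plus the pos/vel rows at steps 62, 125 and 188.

State at t = 0.9262 s:
  obj    pos=(+1.712,-0.429) vel=(+3.497,-1.103) ωy=+46.40

Key-timestep trajectory:
   step    t(s)  obj.x    obj.z    obj.vx   obj.vz 
     62  0.2288   +0.192  +0.051  +0.864  -0.272
    125  0.4613   +0.495  -0.045  +1.742  -0.549
    188  0.6937   +1.002  -0.205  +2.619  -0.826


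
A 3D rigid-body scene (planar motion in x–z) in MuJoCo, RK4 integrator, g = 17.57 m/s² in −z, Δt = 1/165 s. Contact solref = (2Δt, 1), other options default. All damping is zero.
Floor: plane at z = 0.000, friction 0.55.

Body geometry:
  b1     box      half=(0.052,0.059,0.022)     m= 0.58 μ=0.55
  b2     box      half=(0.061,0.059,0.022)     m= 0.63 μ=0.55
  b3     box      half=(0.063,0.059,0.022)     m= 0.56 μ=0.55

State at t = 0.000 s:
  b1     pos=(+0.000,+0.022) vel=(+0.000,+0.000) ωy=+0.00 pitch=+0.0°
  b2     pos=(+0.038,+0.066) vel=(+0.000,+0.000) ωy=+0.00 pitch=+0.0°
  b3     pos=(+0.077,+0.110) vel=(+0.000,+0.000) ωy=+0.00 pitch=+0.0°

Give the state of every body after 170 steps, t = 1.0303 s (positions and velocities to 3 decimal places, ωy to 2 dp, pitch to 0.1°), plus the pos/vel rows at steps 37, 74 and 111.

State at t = 1.0303 s:
  b1     pos=(+0.000,+0.022) vel=(+0.000,+0.000) ωy=+0.00 pitch=+0.0°
  b2     pos=(+0.099,+0.061) vel=(+0.000,+0.000) ωy=+0.00 pitch=+90.0°
  b3     pos=(+0.256,+0.022) vel=(+0.000,+0.000) ωy=+0.00 pitch=+180.0°

Key-timestep trajectory:
   step    t(s)  b1.x    b1.z    b1.vx   b1.vz   b2.x    b2.z    b2.vx   b2.vz   b3.x    b3.z    b3.vx   b3.vz 
     37  0.2242   +0.000  +0.022  -0.001  +0.000   +0.063  +0.066  +0.346  -0.260   +0.124  +0.059  +0.239  -0.141
     74  0.4485   +0.000  +0.022  +0.000  +0.000   +0.106  +0.063  -0.006  +0.000   +0.177  +0.065  +0.224  +0.066
    111  0.6727   +0.000  +0.022  +0.000  +0.000   +0.101  +0.062  -0.079  -0.022   +0.241  +0.042  +0.553  -0.631


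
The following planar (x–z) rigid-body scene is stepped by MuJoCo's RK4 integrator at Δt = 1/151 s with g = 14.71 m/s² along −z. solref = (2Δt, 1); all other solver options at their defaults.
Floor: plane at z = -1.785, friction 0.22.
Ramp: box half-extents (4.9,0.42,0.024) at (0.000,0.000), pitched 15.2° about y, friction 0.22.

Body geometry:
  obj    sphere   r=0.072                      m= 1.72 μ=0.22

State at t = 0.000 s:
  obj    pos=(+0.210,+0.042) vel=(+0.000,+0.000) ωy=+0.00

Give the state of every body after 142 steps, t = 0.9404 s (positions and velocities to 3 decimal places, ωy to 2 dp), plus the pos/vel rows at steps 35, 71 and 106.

State at t = 0.9404 s:
  obj    pos=(+1.386,-0.277) vel=(+2.500,-0.679) ωy=+35.97

Key-timestep trajectory:
   step    t(s)  obj.x    obj.z    obj.vx   obj.vz 
     35  0.2318   +0.282  +0.023  +0.616  -0.167
     71  0.4702   +0.504  -0.037  +1.250  -0.340
    106  0.7020   +0.865  -0.136  +1.866  -0.507


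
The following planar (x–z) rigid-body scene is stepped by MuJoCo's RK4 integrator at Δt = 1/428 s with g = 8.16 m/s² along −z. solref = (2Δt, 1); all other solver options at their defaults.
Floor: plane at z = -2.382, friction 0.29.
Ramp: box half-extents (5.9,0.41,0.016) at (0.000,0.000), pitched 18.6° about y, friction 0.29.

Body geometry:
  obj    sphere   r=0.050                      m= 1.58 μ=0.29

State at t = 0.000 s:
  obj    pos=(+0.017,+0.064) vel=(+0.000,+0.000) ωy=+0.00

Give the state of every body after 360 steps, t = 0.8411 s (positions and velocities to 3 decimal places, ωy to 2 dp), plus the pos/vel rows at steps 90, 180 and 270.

State at t = 0.8411 s:
  obj    pos=(+0.640,-0.146) vel=(+1.482,-0.499) ωy=+31.27

Key-timestep trajectory:
   step    t(s)  obj.x    obj.z    obj.vx   obj.vz 
     90  0.2103   +0.056  +0.051  +0.371  -0.125
    180  0.4206   +0.173  +0.011  +0.741  -0.249
    270  0.6308   +0.368  -0.054  +1.112  -0.374


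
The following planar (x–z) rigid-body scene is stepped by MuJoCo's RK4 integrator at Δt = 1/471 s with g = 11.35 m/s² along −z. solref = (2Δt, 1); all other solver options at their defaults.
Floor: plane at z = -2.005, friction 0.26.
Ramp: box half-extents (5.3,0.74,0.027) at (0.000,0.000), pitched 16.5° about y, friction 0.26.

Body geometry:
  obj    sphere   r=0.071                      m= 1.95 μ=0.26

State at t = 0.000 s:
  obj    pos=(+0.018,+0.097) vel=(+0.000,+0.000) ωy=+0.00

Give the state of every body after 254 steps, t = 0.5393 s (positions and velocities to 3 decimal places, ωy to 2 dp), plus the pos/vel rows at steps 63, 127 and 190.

State at t = 0.5393 s:
  obj    pos=(+0.339,+0.002) vel=(+1.191,-0.353) ωy=+17.49

Key-timestep trajectory:
   step    t(s)  obj.x    obj.z    obj.vx   obj.vz 
     63  0.1338   +0.038  +0.091  +0.295  -0.087
    127  0.2696   +0.098  +0.073  +0.595  -0.176
    190  0.4034   +0.198  +0.044  +0.891  -0.264


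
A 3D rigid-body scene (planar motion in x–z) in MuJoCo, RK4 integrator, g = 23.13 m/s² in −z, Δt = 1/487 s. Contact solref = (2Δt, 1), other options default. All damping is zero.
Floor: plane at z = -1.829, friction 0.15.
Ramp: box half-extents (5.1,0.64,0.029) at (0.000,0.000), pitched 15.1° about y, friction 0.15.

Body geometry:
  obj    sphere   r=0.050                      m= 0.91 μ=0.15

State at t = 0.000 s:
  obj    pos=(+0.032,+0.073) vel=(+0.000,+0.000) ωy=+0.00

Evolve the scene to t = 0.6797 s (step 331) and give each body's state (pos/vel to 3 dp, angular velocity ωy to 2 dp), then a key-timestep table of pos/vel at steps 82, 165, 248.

State at t = 0.6797 s:
  obj    pos=(+0.992,-0.186) vel=(+2.824,-0.762) ωy=+58.50

Key-timestep trajectory:
   step    t(s)  obj.x    obj.z    obj.vx   obj.vz 
     82  0.1684   +0.091  +0.057  +0.700  -0.189
    165  0.3388   +0.271  +0.009  +1.408  -0.380
    248  0.5092   +0.571  -0.072  +2.116  -0.571


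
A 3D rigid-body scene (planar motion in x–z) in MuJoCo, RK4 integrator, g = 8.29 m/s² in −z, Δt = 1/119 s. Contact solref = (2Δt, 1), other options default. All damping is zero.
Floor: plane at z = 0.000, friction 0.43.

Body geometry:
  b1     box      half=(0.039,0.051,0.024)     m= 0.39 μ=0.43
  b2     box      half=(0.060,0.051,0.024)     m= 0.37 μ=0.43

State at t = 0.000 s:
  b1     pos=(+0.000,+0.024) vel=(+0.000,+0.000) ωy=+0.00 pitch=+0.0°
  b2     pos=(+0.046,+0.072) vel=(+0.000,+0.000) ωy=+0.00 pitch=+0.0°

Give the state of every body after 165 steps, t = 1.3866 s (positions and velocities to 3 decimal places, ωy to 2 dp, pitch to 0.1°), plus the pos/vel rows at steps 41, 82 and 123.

State at t = 1.3866 s:
  b1     pos=(-0.001,+0.024) vel=(+0.000,+0.000) ωy=+0.00 pitch=+0.0°
  b2     pos=(+0.061,+0.059) vel=(+0.000,+0.000) ωy=-0.02 pitch=+45.2°

Key-timestep trajectory:
   step    t(s)  b1.x    b1.z    b1.vx   b1.vz   b2.x    b2.z    b2.vx   b2.vz 
     41  0.3445   +0.000  +0.024  +0.000  +0.000   +0.070  +0.063  -0.035  -0.007
     82  0.6891   +0.000  +0.024  +0.000  +0.000   +0.061  +0.060  +0.000  +0.000
    123  1.0336   -0.001  +0.024  +0.000  +0.000   +0.061  +0.060  +0.000  +0.000


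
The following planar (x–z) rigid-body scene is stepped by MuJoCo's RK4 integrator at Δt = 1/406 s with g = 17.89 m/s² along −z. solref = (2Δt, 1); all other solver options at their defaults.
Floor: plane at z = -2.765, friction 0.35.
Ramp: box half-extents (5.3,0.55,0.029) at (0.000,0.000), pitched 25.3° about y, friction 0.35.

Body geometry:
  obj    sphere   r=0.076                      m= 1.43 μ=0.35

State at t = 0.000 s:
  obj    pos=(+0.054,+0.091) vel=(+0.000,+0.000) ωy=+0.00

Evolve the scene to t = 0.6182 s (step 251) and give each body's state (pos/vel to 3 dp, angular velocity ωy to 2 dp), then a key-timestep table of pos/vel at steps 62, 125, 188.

State at t = 0.6182 s:
  obj    pos=(+0.998,-0.355) vel=(+3.052,-1.443) ωy=+44.42

Key-timestep trajectory:
   step    t(s)  obj.x    obj.z    obj.vx   obj.vz 
     62  0.1527   +0.112  +0.063  +0.754  -0.356
    125  0.3079   +0.288  -0.020  +1.520  -0.719
    188  0.4631   +0.583  -0.160  +2.286  -1.081


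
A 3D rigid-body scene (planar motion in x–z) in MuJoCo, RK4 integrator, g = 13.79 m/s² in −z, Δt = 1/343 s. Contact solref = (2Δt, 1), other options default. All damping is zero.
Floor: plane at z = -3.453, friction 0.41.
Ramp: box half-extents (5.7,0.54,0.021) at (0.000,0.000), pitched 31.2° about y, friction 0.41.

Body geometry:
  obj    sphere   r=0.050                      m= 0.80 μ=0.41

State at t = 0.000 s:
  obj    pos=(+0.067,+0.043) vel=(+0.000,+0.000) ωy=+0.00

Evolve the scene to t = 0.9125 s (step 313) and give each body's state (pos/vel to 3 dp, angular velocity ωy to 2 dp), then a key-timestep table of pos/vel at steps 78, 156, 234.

State at t = 0.9125 s:
  obj    pos=(+1.884,-1.058) vel=(+3.983,-2.412) ωy=+93.12

Key-timestep trajectory:
   step    t(s)  obj.x    obj.z    obj.vx   obj.vz 
     78  0.2274   +0.180  -0.026  +0.993  -0.601
    156  0.4548   +0.518  -0.231  +1.985  -1.202
    234  0.6822   +1.083  -0.573  +2.978  -1.803


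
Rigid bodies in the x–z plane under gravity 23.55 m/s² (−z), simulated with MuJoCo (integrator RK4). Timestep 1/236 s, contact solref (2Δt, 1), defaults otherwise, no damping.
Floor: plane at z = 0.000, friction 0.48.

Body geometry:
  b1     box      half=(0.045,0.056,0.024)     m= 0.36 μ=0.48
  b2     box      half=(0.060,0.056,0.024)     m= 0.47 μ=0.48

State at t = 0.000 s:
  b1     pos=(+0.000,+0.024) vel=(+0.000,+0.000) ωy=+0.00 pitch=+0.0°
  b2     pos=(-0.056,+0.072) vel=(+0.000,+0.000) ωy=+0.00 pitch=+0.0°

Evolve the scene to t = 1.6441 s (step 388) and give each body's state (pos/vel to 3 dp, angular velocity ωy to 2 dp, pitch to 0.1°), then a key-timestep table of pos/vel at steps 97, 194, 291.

State at t = 1.6441 s:
  b1     pos=(+0.002,+0.024) vel=(+0.001,+0.000) ωy=+0.00 pitch=+0.0°
  b2     pos=(-0.069,+0.057) vel=(+0.000,-0.001) ωy=+0.02 pitch=-40.7°

Key-timestep trajectory:
   step    t(s)  b1.x    b1.z    b1.vx   b1.vz   b2.x    b2.z    b2.vx   b2.vz 
     97  0.4110   +0.001  +0.024  +0.001  +0.000   -0.069  +0.058  +0.000  -0.001
    194  0.8220   +0.001  +0.024  +0.001  +0.000   -0.069  +0.058  +0.000  -0.001
    291  1.2331   +0.001  +0.024  +0.001  +0.000   -0.069  +0.058  +0.000  -0.001


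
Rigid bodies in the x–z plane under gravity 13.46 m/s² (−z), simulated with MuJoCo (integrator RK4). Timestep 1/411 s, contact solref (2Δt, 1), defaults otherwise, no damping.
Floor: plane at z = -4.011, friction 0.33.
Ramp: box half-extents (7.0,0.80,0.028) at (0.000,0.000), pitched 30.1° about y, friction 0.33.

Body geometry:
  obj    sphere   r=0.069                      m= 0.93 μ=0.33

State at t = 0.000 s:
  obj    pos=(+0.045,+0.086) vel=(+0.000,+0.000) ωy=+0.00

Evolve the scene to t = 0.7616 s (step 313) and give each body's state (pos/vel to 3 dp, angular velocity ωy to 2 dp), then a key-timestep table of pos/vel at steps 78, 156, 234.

State at t = 0.7616 s:
  obj    pos=(+1.255,-0.615) vel=(+3.177,-1.842) ωy=+53.21

Key-timestep trajectory:
   step    t(s)  obj.x    obj.z    obj.vx   obj.vz 
     78  0.1898   +0.120  +0.042  +0.792  -0.459
    156  0.3796   +0.346  -0.088  +1.583  -0.918
    234  0.5693   +0.721  -0.306  +2.375  -1.377


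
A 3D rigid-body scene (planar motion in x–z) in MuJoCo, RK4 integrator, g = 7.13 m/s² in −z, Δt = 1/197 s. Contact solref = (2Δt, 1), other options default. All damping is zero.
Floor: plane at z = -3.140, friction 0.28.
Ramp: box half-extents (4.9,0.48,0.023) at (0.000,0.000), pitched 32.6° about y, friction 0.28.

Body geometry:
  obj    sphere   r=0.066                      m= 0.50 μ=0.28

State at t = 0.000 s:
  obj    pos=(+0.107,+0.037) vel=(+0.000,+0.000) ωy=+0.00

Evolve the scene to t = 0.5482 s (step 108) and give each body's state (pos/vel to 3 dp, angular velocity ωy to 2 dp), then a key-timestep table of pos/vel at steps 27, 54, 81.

State at t = 0.5482 s:
  obj    pos=(+0.455,-0.185) vel=(+1.267,-0.811) ωy=+22.78

Key-timestep trajectory:
   step    t(s)  obj.x    obj.z    obj.vx   obj.vz 
     27  0.1371   +0.129  +0.023  +0.317  -0.203
     54  0.2741   +0.194  -0.018  +0.634  -0.405
     81  0.4112   +0.303  -0.088  +0.951  -0.608


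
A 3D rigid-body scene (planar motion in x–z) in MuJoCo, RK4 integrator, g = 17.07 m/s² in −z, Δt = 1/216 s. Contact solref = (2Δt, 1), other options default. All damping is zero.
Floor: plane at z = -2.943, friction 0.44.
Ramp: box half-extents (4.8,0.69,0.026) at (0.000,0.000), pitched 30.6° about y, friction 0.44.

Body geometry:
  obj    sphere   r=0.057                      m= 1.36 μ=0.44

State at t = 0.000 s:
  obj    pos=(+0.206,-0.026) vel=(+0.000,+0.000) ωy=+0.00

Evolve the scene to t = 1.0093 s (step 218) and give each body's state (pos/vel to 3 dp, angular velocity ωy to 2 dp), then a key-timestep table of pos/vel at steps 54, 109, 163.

State at t = 1.0093 s:
  obj    pos=(+2.927,-1.635) vel=(+5.392,-3.189) ωy=+109.88

Key-timestep trajectory:
   step    t(s)  obj.x    obj.z    obj.vx   obj.vz 
     54  0.2500   +0.373  -0.124  +1.336  -0.790
    109  0.5046   +0.887  -0.428  +2.696  -1.594
    163  0.7546   +1.727  -0.925  +4.031  -2.384


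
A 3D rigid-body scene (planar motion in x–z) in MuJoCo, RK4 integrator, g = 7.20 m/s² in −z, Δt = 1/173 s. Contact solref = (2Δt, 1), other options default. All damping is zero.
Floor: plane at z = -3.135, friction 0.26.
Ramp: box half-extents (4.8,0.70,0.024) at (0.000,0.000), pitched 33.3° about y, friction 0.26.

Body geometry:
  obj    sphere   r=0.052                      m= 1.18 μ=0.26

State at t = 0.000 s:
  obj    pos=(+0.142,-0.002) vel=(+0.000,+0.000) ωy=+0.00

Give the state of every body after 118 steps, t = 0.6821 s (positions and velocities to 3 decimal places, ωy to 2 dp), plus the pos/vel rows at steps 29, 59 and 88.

State at t = 0.6821 s:
  obj    pos=(+0.691,-0.363) vel=(+1.610,-1.057) ωy=+37.02

Key-timestep trajectory:
   step    t(s)  obj.x    obj.z    obj.vx   obj.vz 
     29  0.1676   +0.175  -0.024  +0.396  -0.260
     59  0.3410   +0.279  -0.093  +0.805  -0.529
     88  0.5087   +0.447  -0.203  +1.201  -0.789


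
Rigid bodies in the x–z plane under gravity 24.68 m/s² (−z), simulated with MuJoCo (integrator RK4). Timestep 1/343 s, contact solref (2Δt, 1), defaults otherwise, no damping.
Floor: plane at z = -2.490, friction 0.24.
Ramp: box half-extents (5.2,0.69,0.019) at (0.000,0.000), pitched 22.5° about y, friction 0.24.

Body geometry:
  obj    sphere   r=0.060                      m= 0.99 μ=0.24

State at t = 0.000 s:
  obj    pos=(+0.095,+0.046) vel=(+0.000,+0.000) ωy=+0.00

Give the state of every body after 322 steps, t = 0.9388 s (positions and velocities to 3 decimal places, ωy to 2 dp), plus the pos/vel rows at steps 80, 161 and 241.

State at t = 0.9388 s:
  obj    pos=(+2.842,-1.092) vel=(+5.851,-2.424) ωy=+105.54

Key-timestep trajectory:
   step    t(s)  obj.x    obj.z    obj.vx   obj.vz 
     80  0.2332   +0.265  -0.024  +1.454  -0.602
    161  0.4694   +0.782  -0.238  +2.926  -1.212
    241  0.7026   +1.634  -0.591  +4.379  -1.814


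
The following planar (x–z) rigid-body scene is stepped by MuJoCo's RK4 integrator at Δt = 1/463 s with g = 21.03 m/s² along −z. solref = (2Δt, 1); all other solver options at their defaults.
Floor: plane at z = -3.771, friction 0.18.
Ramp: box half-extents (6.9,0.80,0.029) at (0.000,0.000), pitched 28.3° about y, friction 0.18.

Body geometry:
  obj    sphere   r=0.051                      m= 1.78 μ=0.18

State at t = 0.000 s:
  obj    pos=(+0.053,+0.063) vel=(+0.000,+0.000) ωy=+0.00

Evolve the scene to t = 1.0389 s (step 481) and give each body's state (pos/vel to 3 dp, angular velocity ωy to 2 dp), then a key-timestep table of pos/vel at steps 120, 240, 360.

State at t = 1.0389 s:
  obj    pos=(+3.437,-1.760) vel=(+6.514,-3.508) ωy=+145.05

Key-timestep trajectory:
   step    t(s)  obj.x    obj.z    obj.vx   obj.vz 
    120  0.2592   +0.264  -0.051  +1.625  -0.875
    240  0.5184   +0.895  -0.391  +3.250  -1.750
    360  0.7775   +1.948  -0.958  +4.876  -2.625
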